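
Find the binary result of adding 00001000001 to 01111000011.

Add column by column from the right: bit + bit + carry-in; write the sum mod 2, carry 1 when the sum is 2 or 3.
carry:  11110000110
        00001000001
+       01111000011
-------------------
       010000000100
(the carry out of the leftmost column, 0, becomes the leading bit)
Decimal check:
  00001000001 = 64 + 1 = 65
  01111000011 = 512 + 256 + 128 + 64 + 2 + 1 = 963
  65 + 963 = 1028, and 010000000100 = 1024 + 4 = 1028 ✓



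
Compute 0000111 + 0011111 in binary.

Add column by column from the right: bit + bit + carry-in; write the sum mod 2, carry 1 when the sum is 2 or 3.
carry:  0111110
        0000111
+       0011111
---------------
       00100110
(the carry out of the leftmost column, 0, becomes the leading bit)
Decimal check:
  0000111 = 4 + 2 + 1 = 7
  0011111 = 16 + 8 + 4 + 2 + 1 = 31
  7 + 31 = 38, and 00100110 = 32 + 4 + 2 = 38 ✓



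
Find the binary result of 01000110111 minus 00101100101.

Method 1 - Direct subtraction (column by column from the right: bit − bit − borrow-in; if negative, add 2 and borrow 1 from the next column):
borrow: 01110000000
        01000110111
-       00101100101
-------------------
        00011010010

Method 2 - Add two's complement:
Two's complement of 00101100101: invert → 11010011010, add 1 → 11010011011
  01000110111
+ 11010011011
-------------
 100011010010  (end carry out of the top bit = 1)
Discarding the end carry: 00011010010
Decimal check:
  01000110111 = 512 + 32 + 16 + 4 + 2 + 1 = 567
  00101100101 = 256 + 64 + 32 + 4 + 1 = 357
  567 - 357 = 210, and 00011010010 = 128 + 64 + 16 + 2 = 210 ✓



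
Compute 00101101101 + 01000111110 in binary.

Add column by column from the right: bit + bit + carry-in; write the sum mod 2, carry 1 when the sum is 2 or 3.
carry:  00011111000
        00101101101
+       01000111110
-------------------
       001110101011
(the carry out of the leftmost column, 0, becomes the leading bit)
Decimal check:
  00101101101 = 256 + 64 + 32 + 8 + 4 + 1 = 365
  01000111110 = 512 + 32 + 16 + 8 + 4 + 2 = 574
  365 + 574 = 939, and 001110101011 = 512 + 256 + 128 + 32 + 8 + 2 + 1 = 939 ✓



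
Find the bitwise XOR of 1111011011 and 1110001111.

XOR: 1 when bits differ
  1111011011
^ 1110001111
------------
  0001010100
Decimal: 987 ^ 911 = 84



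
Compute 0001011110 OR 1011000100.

OR: 1 when either bit is 1
  0001011110
| 1011000100
------------
  1011011110
Decimal: 94 | 708 = 734



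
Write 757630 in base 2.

Using repeated division by 2:
757630 ÷ 2 = 378815 remainder 0
378815 ÷ 2 = 189407 remainder 1
189407 ÷ 2 = 94703 remainder 1
94703 ÷ 2 = 47351 remainder 1
47351 ÷ 2 = 23675 remainder 1
23675 ÷ 2 = 11837 remainder 1
11837 ÷ 2 = 5918 remainder 1
5918 ÷ 2 = 2959 remainder 0
2959 ÷ 2 = 1479 remainder 1
1479 ÷ 2 = 739 remainder 1
739 ÷ 2 = 369 remainder 1
369 ÷ 2 = 184 remainder 1
184 ÷ 2 = 92 remainder 0
92 ÷ 2 = 46 remainder 0
46 ÷ 2 = 23 remainder 0
23 ÷ 2 = 11 remainder 1
11 ÷ 2 = 5 remainder 1
5 ÷ 2 = 2 remainder 1
2 ÷ 2 = 1 remainder 0
1 ÷ 2 = 0 remainder 1
Reading remainders bottom to top: 10111000111101111110



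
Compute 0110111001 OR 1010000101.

OR: 1 when either bit is 1
  0110111001
| 1010000101
------------
  1110111101
Decimal: 441 | 645 = 957



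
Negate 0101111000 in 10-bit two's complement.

Original: 0101111000
Step 1 - Invert all bits: 1010000111
Step 2 - Add 1: 1010001000
Verification: 0101111000 + 1010001000 = 10000000000; discarding the end carry (carry out of the top bit) leaves the 10-bit value 0000000000, as required for x + (-x)



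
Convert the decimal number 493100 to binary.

Using repeated division by 2:
493100 ÷ 2 = 246550 remainder 0
246550 ÷ 2 = 123275 remainder 0
123275 ÷ 2 = 61637 remainder 1
61637 ÷ 2 = 30818 remainder 1
30818 ÷ 2 = 15409 remainder 0
15409 ÷ 2 = 7704 remainder 1
7704 ÷ 2 = 3852 remainder 0
3852 ÷ 2 = 1926 remainder 0
1926 ÷ 2 = 963 remainder 0
963 ÷ 2 = 481 remainder 1
481 ÷ 2 = 240 remainder 1
240 ÷ 2 = 120 remainder 0
120 ÷ 2 = 60 remainder 0
60 ÷ 2 = 30 remainder 0
30 ÷ 2 = 15 remainder 0
15 ÷ 2 = 7 remainder 1
7 ÷ 2 = 3 remainder 1
3 ÷ 2 = 1 remainder 1
1 ÷ 2 = 0 remainder 1
Reading remainders bottom to top: 1111000011000101100



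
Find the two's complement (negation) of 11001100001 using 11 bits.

Original (sign bit 1, negative): 11001100001
Step 1 - Invert all bits: 00110011110
Step 2 - Add 1: 00110011111
Verification: 11001100001 + 00110011111 = 100000000000; discarding the end carry (carry out of the top bit) leaves the 11-bit value 00000000000, as required for x + (-x)



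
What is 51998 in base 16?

Using repeated division by 16 (digits 10–15 are A–F):
51998 ÷ 16 = 3249 remainder 14 (E)
3249 ÷ 16 = 203 remainder 1
203 ÷ 16 = 12 remainder 11 (B)
12 ÷ 16 = 0 remainder 12 (C)
Reading remainders bottom to top: CB1E



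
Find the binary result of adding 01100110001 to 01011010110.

Add column by column from the right: bit + bit + carry-in; write the sum mod 2, carry 1 when the sum is 2 or 3.
carry:  11111100000
        01100110001
+       01011010110
-------------------
       011000000111
(the carry out of the leftmost column, 0, becomes the leading bit)
Decimal check:
  01100110001 = 512 + 256 + 32 + 16 + 1 = 817
  01011010110 = 512 + 128 + 64 + 16 + 4 + 2 = 726
  817 + 726 = 1543, and 011000000111 = 1024 + 512 + 4 + 2 + 1 = 1543 ✓



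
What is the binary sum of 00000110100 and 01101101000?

Add column by column from the right: bit + bit + carry-in; write the sum mod 2, carry 1 when the sum is 2 or 3.
carry:  00011000000
        00000110100
+       01101101000
-------------------
       001110011100
(the carry out of the leftmost column, 0, becomes the leading bit)
Decimal check:
  00000110100 = 32 + 16 + 4 = 52
  01101101000 = 512 + 256 + 64 + 32 + 8 = 872
  52 + 872 = 924, and 001110011100 = 512 + 256 + 128 + 16 + 8 + 4 = 924 ✓



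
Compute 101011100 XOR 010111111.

XOR: 1 when bits differ
  101011100
^ 010111111
-----------
  111100011
Decimal: 348 ^ 191 = 483



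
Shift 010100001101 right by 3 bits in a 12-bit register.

Original: 010100001101 (decimal 1293)
Shift right by 3 positions
Drop the 3 low bits; fill with zeros on the left
Result: 000010100001 (decimal 161)
Equivalent: 1293 >> 3 = 1293 ÷ 2^3 = 161



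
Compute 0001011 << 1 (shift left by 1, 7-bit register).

Original: 0001011 (decimal 11)
Shift left by 1 position
Append 1 zero on the right
Result: 0010110 (decimal 22)
Equivalent: 11 << 1 = 11 × 2^1 = 22



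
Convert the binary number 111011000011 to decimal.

Sum of powers of 2 for each 1-bit:
2^0 + 2^1 + 2^6 + 2^7 + 2^9 + 2^10 + 2^11
= 1 + 2 + 64 + 128 + 512 + 1024 + 2048
= 3779



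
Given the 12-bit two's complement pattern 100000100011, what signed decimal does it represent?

Binary: 100000100011
Sign bit: 1 (negative)
Invert: 011111011100
Add 1:  011111011101
Magnitude: 011111011101 = 1024 + 512 + 256 + 128 + 64 + 16 + 8 + 4 + 1 = 2013
Value: -2013



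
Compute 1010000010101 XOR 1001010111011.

XOR: 1 when bits differ
  1010000010101
^ 1001010111011
---------------
  0011010101110
Decimal: 5141 ^ 4795 = 1710



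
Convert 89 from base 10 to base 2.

Using repeated division by 2:
89 ÷ 2 = 44 remainder 1
44 ÷ 2 = 22 remainder 0
22 ÷ 2 = 11 remainder 0
11 ÷ 2 = 5 remainder 1
5 ÷ 2 = 2 remainder 1
2 ÷ 2 = 1 remainder 0
1 ÷ 2 = 0 remainder 1
Reading remainders bottom to top: 1011001



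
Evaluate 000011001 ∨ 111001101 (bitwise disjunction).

OR: 1 when either bit is 1
  000011001
| 111001101
-----------
  111011101
Decimal: 25 | 461 = 477



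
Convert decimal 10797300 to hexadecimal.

Using repeated division by 16 (digits 10–15 are A–F):
10797300 ÷ 16 = 674831 remainder 4
674831 ÷ 16 = 42176 remainder 15 (F)
42176 ÷ 16 = 2636 remainder 0
2636 ÷ 16 = 164 remainder 12 (C)
164 ÷ 16 = 10 remainder 4
10 ÷ 16 = 0 remainder 10 (A)
Reading remainders bottom to top: A4C0F4



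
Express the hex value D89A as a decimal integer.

Expand by place value (powers of 16):
Digit values: D = 13, A = 10
D89A = 13 × 16^3 + 8 × 16^2 + 9 × 16^1 + 10 × 16^0
= 13 × 4096 + 8 × 256 + 9 × 16 + 10 × 1
= 53248 + 2048 + 144 + 10
= 55450



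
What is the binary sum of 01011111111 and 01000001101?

Add column by column from the right: bit + bit + carry-in; write the sum mod 2, carry 1 when the sum is 2 or 3.
carry:  10111111110
        01011111111
+       01000001101
-------------------
       010100001100
(the carry out of the leftmost column, 0, becomes the leading bit)
Decimal check:
  01011111111 = 512 + 128 + 64 + 32 + 16 + 8 + 4 + 2 + 1 = 767
  01000001101 = 512 + 8 + 4 + 1 = 525
  767 + 525 = 1292, and 010100001100 = 1024 + 256 + 8 + 4 = 1292 ✓



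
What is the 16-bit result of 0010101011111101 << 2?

Original: 0010101011111101 (decimal 11005)
Shift left by 2 positions
Append 2 zeros on the right
Result: 1010101111110100 (decimal 44020)
Equivalent: 11005 << 2 = 11005 × 2^2 = 44020



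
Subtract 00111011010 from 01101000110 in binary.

Method 1 - Direct subtraction (column by column from the right: bit − bit − borrow-in; if negative, add 2 and borrow 1 from the next column):
borrow: 01111110000
        01101000110
-       00111011010
-------------------
        00101101100

Method 2 - Add two's complement:
Two's complement of 00111011010: invert → 11000100101, add 1 → 11000100110
  01101000110
+ 11000100110
-------------
 100101101100  (end carry out of the top bit = 1)
Discarding the end carry: 00101101100
Decimal check:
  01101000110 = 512 + 256 + 64 + 4 + 2 = 838
  00111011010 = 256 + 128 + 64 + 16 + 8 + 2 = 474
  838 - 474 = 364, and 00101101100 = 256 + 64 + 32 + 8 + 4 = 364 ✓



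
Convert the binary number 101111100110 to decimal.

Sum of powers of 2 for each 1-bit:
2^1 + 2^2 + 2^5 + 2^6 + 2^7 + 2^8 + 2^9 + 2^11
= 2 + 4 + 32 + 64 + 128 + 256 + 512 + 2048
= 3046



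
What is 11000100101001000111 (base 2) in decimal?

Sum of powers of 2 for each 1-bit:
2^0 + 2^1 + 2^2 + 2^6 + 2^9 + 2^11 + 2^14 + 2^18 + 2^19
= 1 + 2 + 4 + 64 + 512 + 2048 + 16384 + 262144 + 524288
= 805447



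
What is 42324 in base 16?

Using repeated division by 16 (digits 10–15 are A–F):
42324 ÷ 16 = 2645 remainder 4
2645 ÷ 16 = 165 remainder 5
165 ÷ 16 = 10 remainder 5
10 ÷ 16 = 0 remainder 10 (A)
Reading remainders bottom to top: A554



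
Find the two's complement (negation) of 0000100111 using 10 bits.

Original: 0000100111
Step 1 - Invert all bits: 1111011000
Step 2 - Add 1: 1111011001
Verification: 0000100111 + 1111011001 = 10000000000; discarding the end carry (carry out of the top bit) leaves the 10-bit value 0000000000, as required for x + (-x)



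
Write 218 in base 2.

Using repeated division by 2:
218 ÷ 2 = 109 remainder 0
109 ÷ 2 = 54 remainder 1
54 ÷ 2 = 27 remainder 0
27 ÷ 2 = 13 remainder 1
13 ÷ 2 = 6 remainder 1
6 ÷ 2 = 3 remainder 0
3 ÷ 2 = 1 remainder 1
1 ÷ 2 = 0 remainder 1
Reading remainders bottom to top: 11011010



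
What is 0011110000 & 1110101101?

AND: 1 only when both bits are 1
  0011110000
& 1110101101
------------
  0010100000
Decimal: 240 & 941 = 160



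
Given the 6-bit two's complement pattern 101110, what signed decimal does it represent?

Binary: 101110
Sign bit: 1 (negative)
Invert: 010001
Add 1:  010010
Magnitude: 010010 = 16 + 2 = 18
Value: -18



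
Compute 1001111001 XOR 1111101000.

XOR: 1 when bits differ
  1001111001
^ 1111101000
------------
  0110010001
Decimal: 633 ^ 1000 = 401



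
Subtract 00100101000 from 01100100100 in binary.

Method 1 - Direct subtraction (column by column from the right: bit − bit − borrow-in; if negative, add 2 and borrow 1 from the next column):
borrow: 01111110000
        01100100100
-       00100101000
-------------------
        00111111100

Method 2 - Add two's complement:
Two's complement of 00100101000: invert → 11011010111, add 1 → 11011011000
  01100100100
+ 11011011000
-------------
 100111111100  (end carry out of the top bit = 1)
Discarding the end carry: 00111111100
Decimal check:
  01100100100 = 512 + 256 + 32 + 4 = 804
  00100101000 = 256 + 32 + 8 = 296
  804 - 296 = 508, and 00111111100 = 256 + 128 + 64 + 32 + 16 + 8 + 4 = 508 ✓



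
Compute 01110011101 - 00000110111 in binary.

Method 1 - Direct subtraction (column by column from the right: bit − bit − borrow-in; if negative, add 2 and borrow 1 from the next column):
borrow: 00011001100
        01110011101
-       00000110111
-------------------
        01101100110

Method 2 - Add two's complement:
Two's complement of 00000110111: invert → 11111001000, add 1 → 11111001001
  01110011101
+ 11111001001
-------------
 101101100110  (end carry out of the top bit = 1)
Discarding the end carry: 01101100110
Decimal check:
  01110011101 = 512 + 256 + 128 + 16 + 8 + 4 + 1 = 925
  00000110111 = 32 + 16 + 4 + 2 + 1 = 55
  925 - 55 = 870, and 01101100110 = 512 + 256 + 64 + 32 + 4 + 2 = 870 ✓



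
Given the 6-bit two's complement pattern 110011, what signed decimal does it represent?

Binary: 110011
Sign bit: 1 (negative)
Invert: 001100
Add 1:  001101
Magnitude: 001101 = 8 + 4 + 1 = 13
Value: -13



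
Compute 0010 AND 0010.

AND: 1 only when both bits are 1
  0010
& 0010
------
  0010
Decimal: 2 & 2 = 2



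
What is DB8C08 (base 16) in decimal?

Expand by place value (powers of 16):
Digit values: D = 13, B = 11, C = 12
DB8C08 = 13 × 16^5 + 11 × 16^4 + 8 × 16^3 + 12 × 16^2 + 0 × 16^1 + 8 × 16^0
= 13 × 1048576 + 11 × 65536 + 8 × 4096 + 12 × 256 + 0 × 16 + 8 × 1
= 13631488 + 720896 + 32768 + 3072 + 0 + 8
= 14388232



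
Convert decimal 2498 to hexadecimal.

Using repeated division by 16 (digits 10–15 are A–F):
2498 ÷ 16 = 156 remainder 2
156 ÷ 16 = 9 remainder 12 (C)
9 ÷ 16 = 0 remainder 9
Reading remainders bottom to top: 9C2



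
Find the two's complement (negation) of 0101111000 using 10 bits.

Original: 0101111000
Step 1 - Invert all bits: 1010000111
Step 2 - Add 1: 1010001000
Verification: 0101111000 + 1010001000 = 10000000000; discarding the end carry (carry out of the top bit) leaves the 10-bit value 0000000000, as required for x + (-x)



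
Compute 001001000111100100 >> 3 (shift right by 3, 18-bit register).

Original: 001001000111100100 (decimal 37348)
Shift right by 3 positions
Drop the 3 low bits; fill with zeros on the left
Result: 000001001000111100 (decimal 4668)
Equivalent: 37348 >> 3 = 37348 ÷ 2^3 = 4668



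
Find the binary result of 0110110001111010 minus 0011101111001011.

Method 1 - Direct subtraction (column by column from the right: bit − bit − borrow-in; if negative, add 2 and borrow 1 from the next column):
borrow: 0110011100011110
        0110110001111010
-       0011101111001011
------------------------
        0011000010101111

Method 2 - Add two's complement:
Two's complement of 0011101111001011: invert → 1100010000110100, add 1 → 1100010000110101
  0110110001111010
+ 1100010000110101
------------------
 10011000010101111  (end carry out of the top bit = 1)
Discarding the end carry: 0011000010101111
Decimal check:
  0110110001111010 = 16384 + 8192 + 2048 + 1024 + 64 + 32 + 16 + 8 + 2 = 27770
  0011101111001011 = 8192 + 4096 + 2048 + 512 + 256 + 128 + 64 + 8 + 2 + 1 = 15307
  27770 - 15307 = 12463, and 0011000010101111 = 8192 + 4096 + 128 + 32 + 8 + 4 + 2 + 1 = 12463 ✓



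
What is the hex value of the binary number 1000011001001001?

Group into 4-bit nibbles from right:
  1000 = 8
  0110 = 6
  0100 = 4
  1001 = 9
Result: 8649



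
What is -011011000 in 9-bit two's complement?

Original: 011011000
Step 1 - Invert all bits: 100100111
Step 2 - Add 1: 100101000
Verification: 011011000 + 100101000 = 1000000000; discarding the end carry (carry out of the top bit) leaves the 9-bit value 000000000, as required for x + (-x)



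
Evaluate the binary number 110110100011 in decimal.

Sum of powers of 2 for each 1-bit:
2^0 + 2^1 + 2^5 + 2^7 + 2^8 + 2^10 + 2^11
= 1 + 2 + 32 + 128 + 256 + 1024 + 2048
= 3491



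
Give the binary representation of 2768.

Using repeated division by 2:
2768 ÷ 2 = 1384 remainder 0
1384 ÷ 2 = 692 remainder 0
692 ÷ 2 = 346 remainder 0
346 ÷ 2 = 173 remainder 0
173 ÷ 2 = 86 remainder 1
86 ÷ 2 = 43 remainder 0
43 ÷ 2 = 21 remainder 1
21 ÷ 2 = 10 remainder 1
10 ÷ 2 = 5 remainder 0
5 ÷ 2 = 2 remainder 1
2 ÷ 2 = 1 remainder 0
1 ÷ 2 = 0 remainder 1
Reading remainders bottom to top: 101011010000



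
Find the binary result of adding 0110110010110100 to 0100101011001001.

Add column by column from the right: bit + bit + carry-in; write the sum mod 2, carry 1 when the sum is 2 or 3.
carry:  1001000100000000
        0110110010110100
+       0100101011001001
------------------------
       01011011101111101
(the carry out of the leftmost column, 0, becomes the leading bit)
Decimal check:
  0110110010110100 = 16384 + 8192 + 2048 + 1024 + 128 + 32 + 16 + 4 = 27828
  0100101011001001 = 16384 + 2048 + 512 + 128 + 64 + 8 + 1 = 19145
  27828 + 19145 = 46973, and 01011011101111101 = 32768 + 8192 + 4096 + 1024 + 512 + 256 + 64 + 32 + 16 + 8 + 4 + 1 = 46973 ✓



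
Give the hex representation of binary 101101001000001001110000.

Group into 4-bit nibbles from right:
  1011 = B
  0100 = 4
  1000 = 8
  0010 = 2
  0111 = 7
  0000 = 0
Result: B48270



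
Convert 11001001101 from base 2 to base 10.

Sum of powers of 2 for each 1-bit:
2^0 + 2^2 + 2^3 + 2^6 + 2^9 + 2^10
= 1 + 4 + 8 + 64 + 512 + 1024
= 1613



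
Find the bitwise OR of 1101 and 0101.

OR: 1 when either bit is 1
  1101
| 0101
------
  1101
Decimal: 13 | 5 = 13



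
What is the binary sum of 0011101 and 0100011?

Add column by column from the right: bit + bit + carry-in; write the sum mod 2, carry 1 when the sum is 2 or 3.
carry:  1111110
        0011101
+       0100011
---------------
       01000000
(the carry out of the leftmost column, 0, becomes the leading bit)
Decimal check:
  0011101 = 16 + 8 + 4 + 1 = 29
  0100011 = 32 + 2 + 1 = 35
  29 + 35 = 64, and 01000000 = 64 ✓



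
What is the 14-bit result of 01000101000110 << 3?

Original: 01000101000110 (decimal 4422)
Shift left by 3 positions
Append 3 zeros on the right and drop the 3 high bits that overflow the 14-bit width
Result: 00101000110000 (decimal 2608)
Equivalent: 4422 << 3 = 4422 × 2^3 = 35376, truncated to 14 bits = 2608



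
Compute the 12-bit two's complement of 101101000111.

Original (sign bit 1, negative): 101101000111
Step 1 - Invert all bits: 010010111000
Step 2 - Add 1: 010010111001
Verification: 101101000111 + 010010111001 = 1000000000000; discarding the end carry (carry out of the top bit) leaves the 12-bit value 000000000000, as required for x + (-x)



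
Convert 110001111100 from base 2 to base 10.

Sum of powers of 2 for each 1-bit:
2^2 + 2^3 + 2^4 + 2^5 + 2^6 + 2^10 + 2^11
= 4 + 8 + 16 + 32 + 64 + 1024 + 2048
= 3196



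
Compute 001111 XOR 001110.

XOR: 1 when bits differ
  001111
^ 001110
--------
  000001
Decimal: 15 ^ 14 = 1



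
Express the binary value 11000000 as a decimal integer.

Sum of powers of 2 for each 1-bit:
2^6 + 2^7
= 64 + 128
= 192



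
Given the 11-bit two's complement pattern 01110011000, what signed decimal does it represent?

Binary: 01110011000
Sign bit: 0 (non-negative)
Read directly as an unsigned value:
01110011000 = 512 + 256 + 128 + 16 + 8 = 920
Value: 920



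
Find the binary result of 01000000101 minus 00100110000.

Method 1 - Direct subtraction (column by column from the right: bit − bit − borrow-in; if negative, add 2 and borrow 1 from the next column):
borrow: 01111100000
        01000000101
-       00100110000
-------------------
        00011010101

Method 2 - Add two's complement:
Two's complement of 00100110000: invert → 11011001111, add 1 → 11011010000
  01000000101
+ 11011010000
-------------
 100011010101  (end carry out of the top bit = 1)
Discarding the end carry: 00011010101
Decimal check:
  01000000101 = 512 + 4 + 1 = 517
  00100110000 = 256 + 32 + 16 = 304
  517 - 304 = 213, and 00011010101 = 128 + 64 + 16 + 4 + 1 = 213 ✓



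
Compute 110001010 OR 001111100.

OR: 1 when either bit is 1
  110001010
| 001111100
-----------
  111111110
Decimal: 394 | 124 = 510



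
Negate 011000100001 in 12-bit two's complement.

Original: 011000100001
Step 1 - Invert all bits: 100111011110
Step 2 - Add 1: 100111011111
Verification: 011000100001 + 100111011111 = 1000000000000; discarding the end carry (carry out of the top bit) leaves the 12-bit value 000000000000, as required for x + (-x)



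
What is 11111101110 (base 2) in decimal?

Sum of powers of 2 for each 1-bit:
2^1 + 2^2 + 2^3 + 2^5 + 2^6 + 2^7 + 2^8 + 2^9 + 2^10
= 2 + 4 + 8 + 32 + 64 + 128 + 256 + 512 + 1024
= 2030



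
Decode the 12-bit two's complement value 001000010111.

Binary: 001000010111
Sign bit: 0 (non-negative)
Read directly as an unsigned value:
001000010111 = 512 + 16 + 4 + 2 + 1 = 535
Value: 535



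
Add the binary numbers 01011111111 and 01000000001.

Add column by column from the right: bit + bit + carry-in; write the sum mod 2, carry 1 when the sum is 2 or 3.
carry:  10111111110
        01011111111
+       01000000001
-------------------
       010100000000
(the carry out of the leftmost column, 0, becomes the leading bit)
Decimal check:
  01011111111 = 512 + 128 + 64 + 32 + 16 + 8 + 4 + 2 + 1 = 767
  01000000001 = 512 + 1 = 513
  767 + 513 = 1280, and 010100000000 = 1024 + 256 = 1280 ✓



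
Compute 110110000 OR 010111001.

OR: 1 when either bit is 1
  110110000
| 010111001
-----------
  110111001
Decimal: 432 | 185 = 441



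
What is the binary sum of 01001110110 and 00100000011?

Add column by column from the right: bit + bit + carry-in; write the sum mod 2, carry 1 when the sum is 2 or 3.
carry:  00000001100
        01001110110
+       00100000011
-------------------
       001101111001
(the carry out of the leftmost column, 0, becomes the leading bit)
Decimal check:
  01001110110 = 512 + 64 + 32 + 16 + 4 + 2 = 630
  00100000011 = 256 + 2 + 1 = 259
  630 + 259 = 889, and 001101111001 = 512 + 256 + 64 + 32 + 16 + 8 + 1 = 889 ✓



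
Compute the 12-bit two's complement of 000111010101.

Original: 000111010101
Step 1 - Invert all bits: 111000101010
Step 2 - Add 1: 111000101011
Verification: 000111010101 + 111000101011 = 1000000000000; discarding the end carry (carry out of the top bit) leaves the 12-bit value 000000000000, as required for x + (-x)



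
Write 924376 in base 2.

Using repeated division by 2:
924376 ÷ 2 = 462188 remainder 0
462188 ÷ 2 = 231094 remainder 0
231094 ÷ 2 = 115547 remainder 0
115547 ÷ 2 = 57773 remainder 1
57773 ÷ 2 = 28886 remainder 1
28886 ÷ 2 = 14443 remainder 0
14443 ÷ 2 = 7221 remainder 1
7221 ÷ 2 = 3610 remainder 1
3610 ÷ 2 = 1805 remainder 0
1805 ÷ 2 = 902 remainder 1
902 ÷ 2 = 451 remainder 0
451 ÷ 2 = 225 remainder 1
225 ÷ 2 = 112 remainder 1
112 ÷ 2 = 56 remainder 0
56 ÷ 2 = 28 remainder 0
28 ÷ 2 = 14 remainder 0
14 ÷ 2 = 7 remainder 0
7 ÷ 2 = 3 remainder 1
3 ÷ 2 = 1 remainder 1
1 ÷ 2 = 0 remainder 1
Reading remainders bottom to top: 11100001101011011000



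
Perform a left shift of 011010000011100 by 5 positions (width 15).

Original: 011010000011100 (decimal 13340)
Shift left by 5 positions
Append 5 zeros on the right and drop the 5 high bits that overflow the 15-bit width
Result: 000001110000000 (decimal 896)
Equivalent: 13340 << 5 = 13340 × 2^5 = 426880, truncated to 15 bits = 896



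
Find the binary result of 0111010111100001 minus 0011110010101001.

Method 1 - Direct subtraction (column by column from the right: bit − bit − borrow-in; if negative, add 2 and borrow 1 from the next column):
borrow: 0111000001110000
        0111010111100001
-       0011110010101001
------------------------
        0011100100111000

Method 2 - Add two's complement:
Two's complement of 0011110010101001: invert → 1100001101010110, add 1 → 1100001101010111
  0111010111100001
+ 1100001101010111
------------------
 10011100100111000  (end carry out of the top bit = 1)
Discarding the end carry: 0011100100111000
Decimal check:
  0111010111100001 = 16384 + 8192 + 4096 + 1024 + 256 + 128 + 64 + 32 + 1 = 30177
  0011110010101001 = 8192 + 4096 + 2048 + 1024 + 128 + 32 + 8 + 1 = 15529
  30177 - 15529 = 14648, and 0011100100111000 = 8192 + 4096 + 2048 + 256 + 32 + 16 + 8 = 14648 ✓



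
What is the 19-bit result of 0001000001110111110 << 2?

Original: 0001000001110111110 (decimal 33726)
Shift left by 2 positions
Append 2 zeros on the right
Result: 0100000111011111000 (decimal 134904)
Equivalent: 33726 << 2 = 33726 × 2^2 = 134904



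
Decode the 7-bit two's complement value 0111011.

Binary: 0111011
Sign bit: 0 (non-negative)
Read directly as an unsigned value:
0111011 = 32 + 16 + 8 + 2 + 1 = 59
Value: 59



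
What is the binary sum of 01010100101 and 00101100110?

Add column by column from the right: bit + bit + carry-in; write the sum mod 2, carry 1 when the sum is 2 or 3.
carry:  11111001000
        01010100101
+       00101100110
-------------------
       010000001011
(the carry out of the leftmost column, 0, becomes the leading bit)
Decimal check:
  01010100101 = 512 + 128 + 32 + 4 + 1 = 677
  00101100110 = 256 + 64 + 32 + 4 + 2 = 358
  677 + 358 = 1035, and 010000001011 = 1024 + 8 + 2 + 1 = 1035 ✓



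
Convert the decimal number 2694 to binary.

Using repeated division by 2:
2694 ÷ 2 = 1347 remainder 0
1347 ÷ 2 = 673 remainder 1
673 ÷ 2 = 336 remainder 1
336 ÷ 2 = 168 remainder 0
168 ÷ 2 = 84 remainder 0
84 ÷ 2 = 42 remainder 0
42 ÷ 2 = 21 remainder 0
21 ÷ 2 = 10 remainder 1
10 ÷ 2 = 5 remainder 0
5 ÷ 2 = 2 remainder 1
2 ÷ 2 = 1 remainder 0
1 ÷ 2 = 0 remainder 1
Reading remainders bottom to top: 101010000110



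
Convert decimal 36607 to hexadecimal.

Using repeated division by 16 (digits 10–15 are A–F):
36607 ÷ 16 = 2287 remainder 15 (F)
2287 ÷ 16 = 142 remainder 15 (F)
142 ÷ 16 = 8 remainder 14 (E)
8 ÷ 16 = 0 remainder 8
Reading remainders bottom to top: 8EFF



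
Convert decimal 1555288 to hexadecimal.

Using repeated division by 16 (digits 10–15 are A–F):
1555288 ÷ 16 = 97205 remainder 8
97205 ÷ 16 = 6075 remainder 5
6075 ÷ 16 = 379 remainder 11 (B)
379 ÷ 16 = 23 remainder 11 (B)
23 ÷ 16 = 1 remainder 7
1 ÷ 16 = 0 remainder 1
Reading remainders bottom to top: 17BB58



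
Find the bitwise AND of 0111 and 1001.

AND: 1 only when both bits are 1
  0111
& 1001
------
  0001
Decimal: 7 & 9 = 1



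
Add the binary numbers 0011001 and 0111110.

Add column by column from the right: bit + bit + carry-in; write the sum mod 2, carry 1 when the sum is 2 or 3.
carry:  1110000
        0011001
+       0111110
---------------
       01010111
(the carry out of the leftmost column, 0, becomes the leading bit)
Decimal check:
  0011001 = 16 + 8 + 1 = 25
  0111110 = 32 + 16 + 8 + 4 + 2 = 62
  25 + 62 = 87, and 01010111 = 64 + 16 + 4 + 2 + 1 = 87 ✓



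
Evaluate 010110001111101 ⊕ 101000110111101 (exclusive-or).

XOR: 1 when bits differ
  010110001111101
^ 101000110111101
-----------------
  111110111000000
Decimal: 11389 ^ 20925 = 32192



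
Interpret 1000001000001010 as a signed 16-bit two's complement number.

Binary: 1000001000001010
Sign bit: 1 (negative)
Invert: 0111110111110101
Add 1:  0111110111110110
Magnitude: 0111110111110110 = 16384 + 8192 + 4096 + 2048 + 1024 + 256 + 128 + 64 + 32 + 16 + 4 + 2 = 32246
Value: -32246



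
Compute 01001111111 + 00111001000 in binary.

Add column by column from the right: bit + bit + carry-in; write the sum mod 2, carry 1 when the sum is 2 or 3.
carry:  11111110000
        01001111111
+       00111001000
-------------------
       010001000111
(the carry out of the leftmost column, 0, becomes the leading bit)
Decimal check:
  01001111111 = 512 + 64 + 32 + 16 + 8 + 4 + 2 + 1 = 639
  00111001000 = 256 + 128 + 64 + 8 = 456
  639 + 456 = 1095, and 010001000111 = 1024 + 64 + 4 + 2 + 1 = 1095 ✓



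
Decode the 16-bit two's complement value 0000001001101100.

Binary: 0000001001101100
Sign bit: 0 (non-negative)
Read directly as an unsigned value:
0000001001101100 = 512 + 64 + 32 + 8 + 4 = 620
Value: 620



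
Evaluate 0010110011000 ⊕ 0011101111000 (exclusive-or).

XOR: 1 when bits differ
  0010110011000
^ 0011101111000
---------------
  0001011100000
Decimal: 1432 ^ 1912 = 736



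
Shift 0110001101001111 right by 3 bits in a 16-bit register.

Original: 0110001101001111 (decimal 25423)
Shift right by 3 positions
Drop the 3 low bits; fill with zeros on the left
Result: 0000110001101001 (decimal 3177)
Equivalent: 25423 >> 3 = 25423 ÷ 2^3 = 3177



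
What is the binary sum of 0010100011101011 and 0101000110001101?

Add column by column from the right: bit + bit + carry-in; write the sum mod 2, carry 1 when the sum is 2 or 3.
carry:  0000001100011110
        0010100011101011
+       0101000110001101
------------------------
       00111101001111000
(the carry out of the leftmost column, 0, becomes the leading bit)
Decimal check:
  0010100011101011 = 8192 + 2048 + 128 + 64 + 32 + 8 + 2 + 1 = 10475
  0101000110001101 = 16384 + 4096 + 256 + 128 + 8 + 4 + 1 = 20877
  10475 + 20877 = 31352, and 00111101001111000 = 16384 + 8192 + 4096 + 2048 + 512 + 64 + 32 + 16 + 8 = 31352 ✓



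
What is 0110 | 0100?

OR: 1 when either bit is 1
  0110
| 0100
------
  0110
Decimal: 6 | 4 = 6



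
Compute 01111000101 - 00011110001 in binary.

Method 1 - Direct subtraction (column by column from the right: bit − bit − borrow-in; if negative, add 2 and borrow 1 from the next column):
borrow: 00111100000
        01111000101
-       00011110001
-------------------
        01011010100

Method 2 - Add two's complement:
Two's complement of 00011110001: invert → 11100001110, add 1 → 11100001111
  01111000101
+ 11100001111
-------------
 101011010100  (end carry out of the top bit = 1)
Discarding the end carry: 01011010100
Decimal check:
  01111000101 = 512 + 256 + 128 + 64 + 4 + 1 = 965
  00011110001 = 128 + 64 + 32 + 16 + 1 = 241
  965 - 241 = 724, and 01011010100 = 512 + 128 + 64 + 16 + 4 = 724 ✓



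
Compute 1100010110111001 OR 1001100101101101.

OR: 1 when either bit is 1
  1100010110111001
| 1001100101101101
------------------
  1101110111111101
Decimal: 50617 | 39277 = 56829



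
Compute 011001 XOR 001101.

XOR: 1 when bits differ
  011001
^ 001101
--------
  010100
Decimal: 25 ^ 13 = 20



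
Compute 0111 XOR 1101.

XOR: 1 when bits differ
  0111
^ 1101
------
  1010
Decimal: 7 ^ 13 = 10



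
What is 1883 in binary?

Using repeated division by 2:
1883 ÷ 2 = 941 remainder 1
941 ÷ 2 = 470 remainder 1
470 ÷ 2 = 235 remainder 0
235 ÷ 2 = 117 remainder 1
117 ÷ 2 = 58 remainder 1
58 ÷ 2 = 29 remainder 0
29 ÷ 2 = 14 remainder 1
14 ÷ 2 = 7 remainder 0
7 ÷ 2 = 3 remainder 1
3 ÷ 2 = 1 remainder 1
1 ÷ 2 = 0 remainder 1
Reading remainders bottom to top: 11101011011



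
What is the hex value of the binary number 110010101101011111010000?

Group into 4-bit nibbles from right:
  1100 = C
  1010 = A
  1101 = D
  0111 = 7
  1101 = D
  0000 = 0
Result: CAD7D0



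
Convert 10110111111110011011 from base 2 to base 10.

Sum of powers of 2 for each 1-bit:
2^0 + 2^1 + 2^3 + 2^4 + 2^7 + 2^8 + 2^9 + 2^10 + 2^11 + 2^12 + 2^13 + 2^14 + 2^16 + 2^17 + 2^19
= 1 + 2 + 8 + 16 + 128 + 256 + 512 + 1024 + 2048 + 4096 + 8192 + 16384 + 65536 + 131072 + 524288
= 753563



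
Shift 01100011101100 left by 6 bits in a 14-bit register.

Original: 01100011101100 (decimal 6380)
Shift left by 6 positions
Append 6 zeros on the right and drop the 6 high bits that overflow the 14-bit width
Result: 11101100000000 (decimal 15104)
Equivalent: 6380 << 6 = 6380 × 2^6 = 408320, truncated to 14 bits = 15104



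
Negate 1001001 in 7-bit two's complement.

Original (sign bit 1, negative): 1001001
Step 1 - Invert all bits: 0110110
Step 2 - Add 1: 0110111
Verification: 1001001 + 0110111 = 10000000; discarding the end carry (carry out of the top bit) leaves the 7-bit value 0000000, as required for x + (-x)



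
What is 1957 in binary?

Using repeated division by 2:
1957 ÷ 2 = 978 remainder 1
978 ÷ 2 = 489 remainder 0
489 ÷ 2 = 244 remainder 1
244 ÷ 2 = 122 remainder 0
122 ÷ 2 = 61 remainder 0
61 ÷ 2 = 30 remainder 1
30 ÷ 2 = 15 remainder 0
15 ÷ 2 = 7 remainder 1
7 ÷ 2 = 3 remainder 1
3 ÷ 2 = 1 remainder 1
1 ÷ 2 = 0 remainder 1
Reading remainders bottom to top: 11110100101



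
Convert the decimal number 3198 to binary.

Using repeated division by 2:
3198 ÷ 2 = 1599 remainder 0
1599 ÷ 2 = 799 remainder 1
799 ÷ 2 = 399 remainder 1
399 ÷ 2 = 199 remainder 1
199 ÷ 2 = 99 remainder 1
99 ÷ 2 = 49 remainder 1
49 ÷ 2 = 24 remainder 1
24 ÷ 2 = 12 remainder 0
12 ÷ 2 = 6 remainder 0
6 ÷ 2 = 3 remainder 0
3 ÷ 2 = 1 remainder 1
1 ÷ 2 = 0 remainder 1
Reading remainders bottom to top: 110001111110



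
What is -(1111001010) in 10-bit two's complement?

Original (sign bit 1, negative): 1111001010
Step 1 - Invert all bits: 0000110101
Step 2 - Add 1: 0000110110
Verification: 1111001010 + 0000110110 = 10000000000; discarding the end carry (carry out of the top bit) leaves the 10-bit value 0000000000, as required for x + (-x)



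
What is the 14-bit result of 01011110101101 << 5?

Original: 01011110101101 (decimal 6061)
Shift left by 5 positions
Append 5 zeros on the right and drop the 5 high bits that overflow the 14-bit width
Result: 11010110100000 (decimal 13728)
Equivalent: 6061 << 5 = 6061 × 2^5 = 193952, truncated to 14 bits = 13728



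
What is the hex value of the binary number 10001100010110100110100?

Group into 4-bit nibbles from right:
  0100 = 4
  0110 = 6
  0010 = 2
  1101 = D
  0011 = 3
  0100 = 4
Result: 462D34



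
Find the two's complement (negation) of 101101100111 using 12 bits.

Original (sign bit 1, negative): 101101100111
Step 1 - Invert all bits: 010010011000
Step 2 - Add 1: 010010011001
Verification: 101101100111 + 010010011001 = 1000000000000; discarding the end carry (carry out of the top bit) leaves the 12-bit value 000000000000, as required for x + (-x)



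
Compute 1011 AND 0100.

AND: 1 only when both bits are 1
  1011
& 0100
------
  0000
Decimal: 11 & 4 = 0



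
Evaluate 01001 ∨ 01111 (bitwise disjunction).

OR: 1 when either bit is 1
  01001
| 01111
-------
  01111
Decimal: 9 | 15 = 15



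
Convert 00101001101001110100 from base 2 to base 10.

Sum of powers of 2 for each 1-bit:
2^2 + 2^4 + 2^5 + 2^6 + 2^9 + 2^11 + 2^12 + 2^15 + 2^17
= 4 + 16 + 32 + 64 + 512 + 2048 + 4096 + 32768 + 131072
= 170612



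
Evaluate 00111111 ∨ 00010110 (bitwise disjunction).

OR: 1 when either bit is 1
  00111111
| 00010110
----------
  00111111
Decimal: 63 | 22 = 63



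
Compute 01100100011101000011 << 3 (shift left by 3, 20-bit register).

Original: 01100100011101000011 (decimal 411459)
Shift left by 3 positions
Append 3 zeros on the right and drop the 3 high bits that overflow the 20-bit width
Result: 00100011101000011000 (decimal 145944)
Equivalent: 411459 << 3 = 411459 × 2^3 = 3291672, truncated to 20 bits = 145944



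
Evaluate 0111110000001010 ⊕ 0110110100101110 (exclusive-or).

XOR: 1 when bits differ
  0111110000001010
^ 0110110100101110
------------------
  0001000100100100
Decimal: 31754 ^ 27950 = 4388



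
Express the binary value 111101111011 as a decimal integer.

Sum of powers of 2 for each 1-bit:
2^0 + 2^1 + 2^3 + 2^4 + 2^5 + 2^6 + 2^8 + 2^9 + 2^10 + 2^11
= 1 + 2 + 8 + 16 + 32 + 64 + 256 + 512 + 1024 + 2048
= 3963



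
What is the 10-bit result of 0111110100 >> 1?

Original: 0111110100 (decimal 500)
Shift right by 1 position
Drop the 1 low bit; fill with zero on the left
Result: 0011111010 (decimal 250)
Equivalent: 500 >> 1 = 500 ÷ 2^1 = 250



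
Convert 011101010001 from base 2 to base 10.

Sum of powers of 2 for each 1-bit:
2^0 + 2^4 + 2^6 + 2^8 + 2^9 + 2^10
= 1 + 16 + 64 + 256 + 512 + 1024
= 1873



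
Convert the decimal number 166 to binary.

Using repeated division by 2:
166 ÷ 2 = 83 remainder 0
83 ÷ 2 = 41 remainder 1
41 ÷ 2 = 20 remainder 1
20 ÷ 2 = 10 remainder 0
10 ÷ 2 = 5 remainder 0
5 ÷ 2 = 2 remainder 1
2 ÷ 2 = 1 remainder 0
1 ÷ 2 = 0 remainder 1
Reading remainders bottom to top: 10100110



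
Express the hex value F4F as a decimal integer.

Expand by place value (powers of 16):
Digit values: F = 15
F4F = 15 × 16^2 + 4 × 16^1 + 15 × 16^0
= 15 × 256 + 4 × 16 + 15 × 1
= 3840 + 64 + 15
= 3919



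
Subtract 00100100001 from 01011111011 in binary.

Method 1 - Direct subtraction (column by column from the right: bit − bit − borrow-in; if negative, add 2 and borrow 1 from the next column):
borrow: 01000000000
        01011111011
-       00100100001
-------------------
        00111011010

Method 2 - Add two's complement:
Two's complement of 00100100001: invert → 11011011110, add 1 → 11011011111
  01011111011
+ 11011011111
-------------
 100111011010  (end carry out of the top bit = 1)
Discarding the end carry: 00111011010
Decimal check:
  01011111011 = 512 + 128 + 64 + 32 + 16 + 8 + 2 + 1 = 763
  00100100001 = 256 + 32 + 1 = 289
  763 - 289 = 474, and 00111011010 = 256 + 128 + 64 + 16 + 8 + 2 = 474 ✓



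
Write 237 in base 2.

Using repeated division by 2:
237 ÷ 2 = 118 remainder 1
118 ÷ 2 = 59 remainder 0
59 ÷ 2 = 29 remainder 1
29 ÷ 2 = 14 remainder 1
14 ÷ 2 = 7 remainder 0
7 ÷ 2 = 3 remainder 1
3 ÷ 2 = 1 remainder 1
1 ÷ 2 = 0 remainder 1
Reading remainders bottom to top: 11101101



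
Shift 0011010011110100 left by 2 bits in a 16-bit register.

Original: 0011010011110100 (decimal 13556)
Shift left by 2 positions
Append 2 zeros on the right
Result: 1101001111010000 (decimal 54224)
Equivalent: 13556 << 2 = 13556 × 2^2 = 54224



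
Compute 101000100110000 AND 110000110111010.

AND: 1 only when both bits are 1
  101000100110000
& 110000110111010
-----------------
  100000100110000
Decimal: 20784 & 25018 = 16688



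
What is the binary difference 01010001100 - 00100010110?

Method 1 - Direct subtraction (column by column from the right: bit − bit − borrow-in; if negative, add 2 and borrow 1 from the next column):
borrow: 01011101100
        01010001100
-       00100010110
-------------------
        00101110110

Method 2 - Add two's complement:
Two's complement of 00100010110: invert → 11011101001, add 1 → 11011101010
  01010001100
+ 11011101010
-------------
 100101110110  (end carry out of the top bit = 1)
Discarding the end carry: 00101110110
Decimal check:
  01010001100 = 512 + 128 + 8 + 4 = 652
  00100010110 = 256 + 16 + 4 + 2 = 278
  652 - 278 = 374, and 00101110110 = 256 + 64 + 32 + 16 + 4 + 2 = 374 ✓



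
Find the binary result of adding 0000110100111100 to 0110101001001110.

Add column by column from the right: bit + bit + carry-in; write the sum mod 2, carry 1 when the sum is 2 or 3.
carry:  0001000011111000
        0000110100111100
+       0110101001001110
------------------------
       00111011110001010
(the carry out of the leftmost column, 0, becomes the leading bit)
Decimal check:
  0000110100111100 = 2048 + 1024 + 256 + 32 + 16 + 8 + 4 = 3388
  0110101001001110 = 16384 + 8192 + 2048 + 512 + 64 + 8 + 4 + 2 = 27214
  3388 + 27214 = 30602, and 00111011110001010 = 16384 + 8192 + 4096 + 1024 + 512 + 256 + 128 + 8 + 2 = 30602 ✓



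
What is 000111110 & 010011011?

AND: 1 only when both bits are 1
  000111110
& 010011011
-----------
  000011010
Decimal: 62 & 155 = 26



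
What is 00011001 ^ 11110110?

XOR: 1 when bits differ
  00011001
^ 11110110
----------
  11101111
Decimal: 25 ^ 246 = 239



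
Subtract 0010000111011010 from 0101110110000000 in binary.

Method 1 - Direct subtraction (column by column from the right: bit − bit − borrow-in; if negative, add 2 and borrow 1 from the next column):
borrow: 0100011111111100
        0101110110000000
-       0010000111011010
------------------------
        0011101110100110

Method 2 - Add two's complement:
Two's complement of 0010000111011010: invert → 1101111000100101, add 1 → 1101111000100110
  0101110110000000
+ 1101111000100110
------------------
 10011101110100110  (end carry out of the top bit = 1)
Discarding the end carry: 0011101110100110
Decimal check:
  0101110110000000 = 16384 + 4096 + 2048 + 1024 + 256 + 128 = 23936
  0010000111011010 = 8192 + 256 + 128 + 64 + 16 + 8 + 2 = 8666
  23936 - 8666 = 15270, and 0011101110100110 = 8192 + 4096 + 2048 + 512 + 256 + 128 + 32 + 4 + 2 = 15270 ✓

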